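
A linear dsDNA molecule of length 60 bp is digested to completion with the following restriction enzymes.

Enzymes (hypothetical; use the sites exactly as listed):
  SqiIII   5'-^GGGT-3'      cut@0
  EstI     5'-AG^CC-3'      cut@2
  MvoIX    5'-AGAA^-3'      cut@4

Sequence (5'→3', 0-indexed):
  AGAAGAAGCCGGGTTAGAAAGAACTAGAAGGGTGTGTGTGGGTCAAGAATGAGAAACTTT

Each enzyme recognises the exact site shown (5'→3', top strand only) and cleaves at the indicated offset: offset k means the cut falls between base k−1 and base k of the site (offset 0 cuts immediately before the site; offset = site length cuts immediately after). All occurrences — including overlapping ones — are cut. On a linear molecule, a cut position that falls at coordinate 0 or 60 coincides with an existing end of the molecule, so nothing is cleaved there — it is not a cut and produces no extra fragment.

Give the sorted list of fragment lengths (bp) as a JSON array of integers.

Per-enzyme occurrences:
  SqiIII GGGT/0: at [10, 29, 39] ⇒ [10, 29, 39]
  EstI AGCC/2: at [6] ⇒ [8]
  MvoIX AGAA/4: at [0, 3, 15, 19, 25, 45, 51] ⇒ [4, 7, 19, 23, 29, 49, 55]

Pooled cuts: [4, 7, 8, 10, 19, 23, 29, 39, 49, 55]

Fragments:
  [0,4): 4 bp
  [4,7): 3 bp
  [7,8): 1 bp
  [8,10): 2 bp
  [10,19): 9 bp
  [19,23): 4 bp
  [23,29): 6 bp
  [29,39): 10 bp
  [39,49): 10 bp
  [49,55): 6 bp
  [55,60): 5 bp

[1,2,3,4,4,5,6,6,9,10,10]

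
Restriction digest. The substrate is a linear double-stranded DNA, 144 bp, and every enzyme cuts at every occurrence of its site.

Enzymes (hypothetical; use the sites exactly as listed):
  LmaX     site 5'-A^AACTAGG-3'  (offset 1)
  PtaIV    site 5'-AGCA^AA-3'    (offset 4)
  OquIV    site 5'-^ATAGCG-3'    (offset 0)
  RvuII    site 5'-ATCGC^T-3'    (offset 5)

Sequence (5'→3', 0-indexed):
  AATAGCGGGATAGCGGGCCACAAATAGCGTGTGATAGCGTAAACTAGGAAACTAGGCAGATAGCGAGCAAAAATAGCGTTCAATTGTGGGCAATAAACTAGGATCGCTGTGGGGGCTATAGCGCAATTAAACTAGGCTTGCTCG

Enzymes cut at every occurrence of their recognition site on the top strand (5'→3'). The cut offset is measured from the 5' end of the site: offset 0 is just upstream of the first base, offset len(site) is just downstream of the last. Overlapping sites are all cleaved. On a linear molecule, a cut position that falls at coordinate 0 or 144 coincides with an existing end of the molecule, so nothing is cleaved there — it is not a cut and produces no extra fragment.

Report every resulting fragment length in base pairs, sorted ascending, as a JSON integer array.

[1,3,8,8,8,10,10,10,10,12,12,14,15,23]

Scan for sites:
  LmaX AAACTAGG/1: at [40, 48, 94, 128] ⇒ [41, 49, 95, 129]
  PtaIV AGCAAA/4: at [65] ⇒ [69]
  OquIV ATAGCG/0: at [1, 9, 23, 33, 59, 72, 117] ⇒ [1, 9, 23, 33, 59, 72, 117]
  RvuII ATCGCT/5: at [102] ⇒ [107]

Pooled cuts: [1, 9, 23, 33, 41, 49, 59, 69, 72, 95, 107, 117, 129]

Fragments:
  [0,1): 1 bp
  [1,9): 8 bp
  [9,23): 14 bp
  [23,33): 10 bp
  [33,41): 8 bp
  [41,49): 8 bp
  [49,59): 10 bp
  [59,69): 10 bp
  [69,72): 3 bp
  [72,95): 23 bp
  [95,107): 12 bp
  [107,117): 10 bp
  [117,129): 12 bp
  [129,144): 15 bp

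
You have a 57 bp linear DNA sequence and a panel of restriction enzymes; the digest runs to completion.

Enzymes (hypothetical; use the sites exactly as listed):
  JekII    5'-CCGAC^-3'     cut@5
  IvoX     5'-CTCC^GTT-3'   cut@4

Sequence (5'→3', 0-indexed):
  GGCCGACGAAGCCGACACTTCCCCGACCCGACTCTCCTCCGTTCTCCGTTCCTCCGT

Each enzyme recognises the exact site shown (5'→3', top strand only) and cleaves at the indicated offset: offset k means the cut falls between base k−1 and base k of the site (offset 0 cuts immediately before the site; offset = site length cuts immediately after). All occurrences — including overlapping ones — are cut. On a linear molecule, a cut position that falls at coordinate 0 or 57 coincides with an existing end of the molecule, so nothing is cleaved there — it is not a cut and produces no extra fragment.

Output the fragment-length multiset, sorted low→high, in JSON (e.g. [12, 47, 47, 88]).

[5,7,7,8,9,10,11]

Scan for sites:
  JekII (CCGAC, off=5): starts [2, 11, 22, 27] → cuts [7, 16, 27, 32]
  IvoX (CTCCGTT, off=4): starts [36, 43] → cuts [40, 47]

Pooled cuts: [7, 16, 27, 32, 40, 47]

Fragment lengths:
  [0,7): 7 bp
  [7,16): 9 bp
  [16,27): 11 bp
  [27,32): 5 bp
  [32,40): 8 bp
  [40,47): 7 bp
  [47,57): 10 bp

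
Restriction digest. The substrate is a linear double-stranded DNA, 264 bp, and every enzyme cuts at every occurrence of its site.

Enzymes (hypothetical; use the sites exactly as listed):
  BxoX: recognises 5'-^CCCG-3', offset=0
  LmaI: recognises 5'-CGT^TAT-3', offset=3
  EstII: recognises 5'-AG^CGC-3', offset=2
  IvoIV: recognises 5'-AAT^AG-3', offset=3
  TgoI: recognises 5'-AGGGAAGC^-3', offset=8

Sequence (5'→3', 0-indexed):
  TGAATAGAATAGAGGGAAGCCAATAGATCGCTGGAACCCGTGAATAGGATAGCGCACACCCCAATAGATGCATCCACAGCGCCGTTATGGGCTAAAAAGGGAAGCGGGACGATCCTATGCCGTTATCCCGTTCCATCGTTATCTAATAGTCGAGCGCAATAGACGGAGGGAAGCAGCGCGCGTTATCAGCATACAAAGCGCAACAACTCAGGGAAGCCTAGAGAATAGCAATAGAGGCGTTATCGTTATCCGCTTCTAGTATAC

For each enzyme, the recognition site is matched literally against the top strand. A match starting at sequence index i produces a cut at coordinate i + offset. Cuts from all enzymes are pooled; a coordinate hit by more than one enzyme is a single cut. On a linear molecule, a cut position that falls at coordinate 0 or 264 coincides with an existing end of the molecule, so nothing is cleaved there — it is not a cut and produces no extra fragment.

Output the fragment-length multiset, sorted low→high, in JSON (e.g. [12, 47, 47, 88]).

Site scan:
  BxoX CCCG/0: at [36, 126] ⇒ [36, 126]
  LmaI CGTTAT/3: at [82, 120, 136, 180, 237, 243] ⇒ [85, 123, 139, 183, 240, 246]
  EstII AGCGC/2: at [50, 77, 152, 174, 196] ⇒ [52, 79, 154, 176, 198]
  IvoIV AATAG/3: at [2, 7, 21, 42, 62, 144, 157, 223, 229] ⇒ [5, 10, 24, 45, 65, 147, 160, 226, 232]
  TgoI AGGGAAGC/8: at [12, 97, 166, 209] ⇒ [20, 105, 174, 217]

All cut coordinates (distinct, sorted): [5, 10, 20, 24, 36, 45, 52, 65, 79, 85, 105, 123, 126, 139, 147, 154, 160, 174, 176, 183, 198, 217, 226, 232, 240, 246]

Fragments:
  [0,5): 5 bp
  [5,10): 5 bp
  [10,20): 10 bp
  [20,24): 4 bp
  [24,36): 12 bp
  [36,45): 9 bp
  [45,52): 7 bp
  [52,65): 13 bp
  [65,79): 14 bp
  [79,85): 6 bp
  [85,105): 20 bp
  [105,123): 18 bp
  [123,126): 3 bp
  [126,139): 13 bp
  [139,147): 8 bp
  [147,154): 7 bp
  [154,160): 6 bp
  [160,174): 14 bp
  [174,176): 2 bp
  [176,183): 7 bp
  [183,198): 15 bp
  [198,217): 19 bp
  [217,226): 9 bp
  [226,232): 6 bp
  [232,240): 8 bp
  [240,246): 6 bp
  [246,264): 18 bp

[2,3,4,5,5,6,6,6,6,7,7,7,8,8,9,9,10,12,13,13,14,14,15,18,18,19,20]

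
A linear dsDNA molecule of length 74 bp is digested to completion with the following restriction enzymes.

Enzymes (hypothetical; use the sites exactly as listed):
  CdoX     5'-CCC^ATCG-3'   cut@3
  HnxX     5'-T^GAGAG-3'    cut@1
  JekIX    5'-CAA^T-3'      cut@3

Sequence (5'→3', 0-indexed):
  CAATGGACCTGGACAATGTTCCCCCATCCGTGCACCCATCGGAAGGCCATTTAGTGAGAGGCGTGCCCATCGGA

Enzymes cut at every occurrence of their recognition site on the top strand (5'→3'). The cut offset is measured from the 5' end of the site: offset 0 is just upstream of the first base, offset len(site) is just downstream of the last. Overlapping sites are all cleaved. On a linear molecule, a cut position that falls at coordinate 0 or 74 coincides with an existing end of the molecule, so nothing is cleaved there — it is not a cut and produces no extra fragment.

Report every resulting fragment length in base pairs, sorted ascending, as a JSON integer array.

Per-enzyme occurrences:
  CdoX (CCCATCG, off=3): starts [34, 65] → cuts [37, 68]
  HnxX (TGAGAG, off=1): starts [54] → cuts [55]
  JekIX (CAAT, off=3): starts [0, 13] → cuts [3, 16]

All cut coordinates (distinct, sorted): [3, 16, 37, 55, 68]

Fragments:
  [0,3): 3 bp
  [3,16): 13 bp
  [16,37): 21 bp
  [37,55): 18 bp
  [55,68): 13 bp
  [68,74): 6 bp

[3,6,13,13,18,21]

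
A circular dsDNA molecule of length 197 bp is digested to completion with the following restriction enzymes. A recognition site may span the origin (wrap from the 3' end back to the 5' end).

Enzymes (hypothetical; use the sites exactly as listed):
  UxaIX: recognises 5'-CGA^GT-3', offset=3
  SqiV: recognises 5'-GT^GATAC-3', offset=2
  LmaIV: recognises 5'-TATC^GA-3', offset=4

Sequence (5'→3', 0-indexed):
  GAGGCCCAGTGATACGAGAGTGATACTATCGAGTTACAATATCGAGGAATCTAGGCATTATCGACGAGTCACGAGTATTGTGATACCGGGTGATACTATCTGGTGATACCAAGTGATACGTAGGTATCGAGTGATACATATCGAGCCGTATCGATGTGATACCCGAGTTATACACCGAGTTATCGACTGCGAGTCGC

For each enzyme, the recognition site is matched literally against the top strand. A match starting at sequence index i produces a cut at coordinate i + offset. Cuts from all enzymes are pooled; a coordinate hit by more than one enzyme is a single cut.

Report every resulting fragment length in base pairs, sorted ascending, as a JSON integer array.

Scan for sites:
  UxaIX CGAGT/3: at [29, 64, 71, 127, 163, 175, 189] ⇒ [32, 67, 74, 130, 166, 178, 192]
  SqiV GTGATAC/2: at [8, 19, 79, 89, 102, 112, 130, 155] ⇒ [10, 21, 81, 91, 104, 114, 132, 157]
  LmaIV TATCGA/4: at [26, 39, 58, 124, 138, 148, 180] ⇒ [30, 43, 62, 128, 142, 152, 184]

Pooled cuts: [10, 21, 30, 32, 43, 62, 67, 74, 81, 91, 104, 114, 128, 130, 132, 142, 152, 157, 166, 178, 184, 192]

Fragments:
  10→21: 11 bp
  21→30: 9 bp
  30→32: 2 bp
  32→43: 11 bp
  43→62: 19 bp
  62→67: 5 bp
  67→74: 7 bp
  74→81: 7 bp
  81→91: 10 bp
  91→104: 13 bp
  104→114: 10 bp
  114→128: 14 bp
  128→130: 2 bp
  130→132: 2 bp
  132→142: 10 bp
  142→152: 10 bp
  152→157: 5 bp
  157→166: 9 bp
  166→178: 12 bp
  178→184: 6 bp
  184→192: 8 bp
  192→10 (wrap): 197-192+10 = 15 bp

[2,2,2,5,5,6,7,7,8,9,9,10,10,10,10,11,11,12,13,14,15,19]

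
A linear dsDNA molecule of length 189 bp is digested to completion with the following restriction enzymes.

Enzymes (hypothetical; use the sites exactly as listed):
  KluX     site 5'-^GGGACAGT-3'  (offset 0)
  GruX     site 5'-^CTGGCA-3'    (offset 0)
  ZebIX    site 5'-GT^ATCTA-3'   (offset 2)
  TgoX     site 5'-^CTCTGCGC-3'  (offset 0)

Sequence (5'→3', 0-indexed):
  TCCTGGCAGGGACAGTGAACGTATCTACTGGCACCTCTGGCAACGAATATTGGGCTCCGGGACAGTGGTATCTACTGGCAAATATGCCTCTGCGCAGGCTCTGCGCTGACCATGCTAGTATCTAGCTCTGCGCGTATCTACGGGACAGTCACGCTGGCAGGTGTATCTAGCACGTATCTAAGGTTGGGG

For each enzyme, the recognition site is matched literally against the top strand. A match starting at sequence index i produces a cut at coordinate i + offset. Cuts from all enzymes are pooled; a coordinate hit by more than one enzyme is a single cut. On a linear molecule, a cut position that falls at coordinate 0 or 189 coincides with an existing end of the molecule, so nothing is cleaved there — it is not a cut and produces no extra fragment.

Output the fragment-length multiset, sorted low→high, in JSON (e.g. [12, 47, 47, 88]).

Per-enzyme occurrences:
  KluX (GGGACAGT, off=0): starts [8, 58, 141] → cuts [8, 58, 141]
  GruX (CTGGCA, off=0): starts [2, 27, 36, 74, 153] → cuts [2, 27, 36, 74, 153]
  ZebIX (GTATCTA, off=2): starts [20, 67, 117, 133, 162, 173] → cuts [22, 69, 119, 135, 164, 175]
  TgoX (CTCTGCGC, off=0): starts [87, 98, 125] → cuts [87, 98, 125]

All cut coordinates (distinct, sorted): [2, 8, 22, 27, 36, 58, 69, 74, 87, 98, 119, 125, 135, 141, 153, 164, 175]

Fragments:
  [0,2): 2 bp
  [2,8): 6 bp
  [8,22): 14 bp
  [22,27): 5 bp
  [27,36): 9 bp
  [36,58): 22 bp
  [58,69): 11 bp
  [69,74): 5 bp
  [74,87): 13 bp
  [87,98): 11 bp
  [98,119): 21 bp
  [119,125): 6 bp
  [125,135): 10 bp
  [135,141): 6 bp
  [141,153): 12 bp
  [153,164): 11 bp
  [164,175): 11 bp
  [175,189): 14 bp

[2,5,5,6,6,6,9,10,11,11,11,11,12,13,14,14,21,22]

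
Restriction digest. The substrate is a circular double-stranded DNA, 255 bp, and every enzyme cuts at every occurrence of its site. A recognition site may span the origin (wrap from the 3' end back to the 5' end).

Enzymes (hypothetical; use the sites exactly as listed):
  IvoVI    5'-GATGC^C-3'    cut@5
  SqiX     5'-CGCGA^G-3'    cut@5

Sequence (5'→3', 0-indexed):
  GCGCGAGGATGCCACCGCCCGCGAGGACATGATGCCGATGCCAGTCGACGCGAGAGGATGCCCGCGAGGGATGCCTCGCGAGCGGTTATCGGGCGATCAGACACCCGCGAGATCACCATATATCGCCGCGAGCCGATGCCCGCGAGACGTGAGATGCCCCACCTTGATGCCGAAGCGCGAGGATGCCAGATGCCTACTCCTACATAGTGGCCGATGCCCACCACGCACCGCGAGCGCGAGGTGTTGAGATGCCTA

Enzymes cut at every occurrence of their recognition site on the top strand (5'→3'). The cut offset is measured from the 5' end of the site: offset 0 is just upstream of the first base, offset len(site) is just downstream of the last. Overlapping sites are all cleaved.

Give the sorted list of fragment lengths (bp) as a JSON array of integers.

Site scan:
  IvoVI GATGCC/5: at [7, 30, 36, 56, 69, 134, 152, 165, 181, 188, 212, 247] ⇒ [12, 35, 41, 61, 74, 139, 157, 170, 186, 193, 217, 252]
  SqiX CGCGAG/5: at [1, 19, 48, 62, 76, 105, 126, 140, 175, 228, 234] ⇒ [6, 24, 53, 67, 81, 110, 131, 145, 180, 233, 239]

Pooled cuts: [6, 12, 24, 35, 41, 53, 61, 67, 74, 81, 110, 131, 139, 145, 157, 170, 180, 186, 193, 217, 233, 239, 252]

Fragments:
  6→12: 6 bp
  12→24: 12 bp
  24→35: 11 bp
  35→41: 6 bp
  41→53: 12 bp
  53→61: 8 bp
  61→67: 6 bp
  67→74: 7 bp
  74→81: 7 bp
  81→110: 29 bp
  110→131: 21 bp
  131→139: 8 bp
  139→145: 6 bp
  145→157: 12 bp
  157→170: 13 bp
  170→180: 10 bp
  180→186: 6 bp
  186→193: 7 bp
  193→217: 24 bp
  217→233: 16 bp
  233→239: 6 bp
  239→252: 13 bp
  252→6 (wrap): 255-252+6 = 9 bp

[6,6,6,6,6,6,7,7,7,8,8,9,10,11,12,12,12,13,13,16,21,24,29]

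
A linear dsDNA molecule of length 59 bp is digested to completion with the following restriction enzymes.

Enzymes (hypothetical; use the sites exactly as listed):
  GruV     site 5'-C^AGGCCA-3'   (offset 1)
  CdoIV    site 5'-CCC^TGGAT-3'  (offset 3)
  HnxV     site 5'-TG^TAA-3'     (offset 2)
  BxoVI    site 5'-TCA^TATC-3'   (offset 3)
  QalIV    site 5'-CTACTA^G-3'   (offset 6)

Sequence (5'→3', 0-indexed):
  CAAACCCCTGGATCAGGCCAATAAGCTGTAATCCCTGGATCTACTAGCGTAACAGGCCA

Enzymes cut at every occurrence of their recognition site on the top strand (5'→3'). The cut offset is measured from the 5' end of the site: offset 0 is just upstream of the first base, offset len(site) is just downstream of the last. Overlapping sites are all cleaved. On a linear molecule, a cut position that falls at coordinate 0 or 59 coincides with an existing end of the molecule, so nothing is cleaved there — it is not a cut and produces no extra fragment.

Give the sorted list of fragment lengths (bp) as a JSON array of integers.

[6,6,7,7,8,11,14]

Site scan:
  GruV CAGGCCA/1: at [13, 52] ⇒ [14, 53]
  CdoIV CCCTGGAT/3: at [5, 32] ⇒ [8, 35]
  HnxV TGTAA/2: at [26] ⇒ [28]
  BxoVI (TCATATC, off=3): no sites
  QalIV CTACTAG/6: at [40] ⇒ [46]

All cut coordinates (distinct, sorted): [8, 14, 28, 35, 46, 53]

Fragment lengths:
  [0,8): 8 bp
  [8,14): 6 bp
  [14,28): 14 bp
  [28,35): 7 bp
  [35,46): 11 bp
  [46,53): 7 bp
  [53,59): 6 bp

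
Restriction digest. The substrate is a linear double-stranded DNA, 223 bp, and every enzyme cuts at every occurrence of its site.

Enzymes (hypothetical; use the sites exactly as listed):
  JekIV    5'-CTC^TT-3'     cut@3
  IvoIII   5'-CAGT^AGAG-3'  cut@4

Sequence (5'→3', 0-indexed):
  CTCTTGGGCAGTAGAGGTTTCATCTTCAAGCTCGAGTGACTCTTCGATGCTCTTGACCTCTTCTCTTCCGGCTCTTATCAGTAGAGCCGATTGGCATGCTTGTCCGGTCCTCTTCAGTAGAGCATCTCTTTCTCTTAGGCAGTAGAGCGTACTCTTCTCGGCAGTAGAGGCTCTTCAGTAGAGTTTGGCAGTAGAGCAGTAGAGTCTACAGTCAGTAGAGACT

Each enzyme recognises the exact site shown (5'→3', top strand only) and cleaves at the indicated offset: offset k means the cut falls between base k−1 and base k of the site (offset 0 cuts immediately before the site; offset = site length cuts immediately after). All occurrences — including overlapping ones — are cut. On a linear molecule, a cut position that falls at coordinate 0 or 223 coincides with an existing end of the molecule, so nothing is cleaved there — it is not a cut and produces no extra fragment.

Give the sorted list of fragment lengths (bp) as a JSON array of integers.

[3,5,6,6,6,7,8,8,8,8,9,9,9,10,10,11,11,13,16,30,30]

Site scan:
  JekIV CTCTT/3: at [0, 39, 49, 57, 62, 71, 109, 125, 131, 151, 170] ⇒ [3, 42, 52, 60, 65, 74, 112, 128, 134, 154, 173]
  IvoIII CAGTAGAG/4: at [8, 78, 114, 139, 161, 175, 188, 196, 212] ⇒ [12, 82, 118, 143, 165, 179, 192, 200, 216]

Pooled cuts: [3, 12, 42, 52, 60, 65, 74, 82, 112, 118, 128, 134, 143, 154, 165, 173, 179, 192, 200, 216]

Fragment lengths:
  [0,3): 3 bp
  [3,12): 9 bp
  [12,42): 30 bp
  [42,52): 10 bp
  [52,60): 8 bp
  [60,65): 5 bp
  [65,74): 9 bp
  [74,82): 8 bp
  [82,112): 30 bp
  [112,118): 6 bp
  [118,128): 10 bp
  [128,134): 6 bp
  [134,143): 9 bp
  [143,154): 11 bp
  [154,165): 11 bp
  [165,173): 8 bp
  [173,179): 6 bp
  [179,192): 13 bp
  [192,200): 8 bp
  [200,216): 16 bp
  [216,223): 7 bp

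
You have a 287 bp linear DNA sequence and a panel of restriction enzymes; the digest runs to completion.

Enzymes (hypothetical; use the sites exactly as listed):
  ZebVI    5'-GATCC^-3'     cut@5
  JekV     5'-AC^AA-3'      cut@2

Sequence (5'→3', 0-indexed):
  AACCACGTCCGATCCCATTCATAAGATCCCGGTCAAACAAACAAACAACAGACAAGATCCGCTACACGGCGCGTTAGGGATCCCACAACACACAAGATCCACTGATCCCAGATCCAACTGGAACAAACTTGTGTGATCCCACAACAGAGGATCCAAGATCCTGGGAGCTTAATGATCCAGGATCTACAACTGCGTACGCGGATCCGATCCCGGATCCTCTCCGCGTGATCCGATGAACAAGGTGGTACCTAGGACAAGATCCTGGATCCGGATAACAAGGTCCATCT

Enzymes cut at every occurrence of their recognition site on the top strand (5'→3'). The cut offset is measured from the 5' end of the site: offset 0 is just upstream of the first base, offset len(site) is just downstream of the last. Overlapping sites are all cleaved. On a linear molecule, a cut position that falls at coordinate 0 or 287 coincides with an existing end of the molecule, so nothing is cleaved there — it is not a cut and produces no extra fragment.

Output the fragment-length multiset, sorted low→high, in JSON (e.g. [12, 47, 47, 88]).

Site scan:
  ZebVI GATCC/5: at [10, 24, 55, 78, 95, 103, 110, 134, 149, 156, 173, 200, 205, 212, 226, 257, 264] ⇒ [15, 29, 60, 83, 100, 108, 115, 139, 154, 161, 178, 205, 210, 217, 231, 262, 269]
  JekV ACAA/2: at [36, 40, 44, 51, 84, 91, 122, 140, 185, 236, 253, 274] ⇒ [38, 42, 46, 53, 86, 93, 124, 142, 187, 238, 255, 276]

All cut coordinates (distinct, sorted): [15, 29, 38, 42, 46, 53, 60, 83, 86, 93, 100, 108, 115, 124, 139, 142, 154, 161, 178, 187, 205, 210, 217, 231, 238, 255, 262, 269, 276]

Fragments:
  [0,15): 15 bp
  [15,29): 14 bp
  [29,38): 9 bp
  [38,42): 4 bp
  [42,46): 4 bp
  [46,53): 7 bp
  [53,60): 7 bp
  [60,83): 23 bp
  [83,86): 3 bp
  [86,93): 7 bp
  [93,100): 7 bp
  [100,108): 8 bp
  [108,115): 7 bp
  [115,124): 9 bp
  [124,139): 15 bp
  [139,142): 3 bp
  [142,154): 12 bp
  [154,161): 7 bp
  [161,178): 17 bp
  [178,187): 9 bp
  [187,205): 18 bp
  [205,210): 5 bp
  [210,217): 7 bp
  [217,231): 14 bp
  [231,238): 7 bp
  [238,255): 17 bp
  [255,262): 7 bp
  [262,269): 7 bp
  [269,276): 7 bp
  [276,287): 11 bp

[3,3,4,4,5,7,7,7,7,7,7,7,7,7,7,7,8,9,9,9,11,12,14,14,15,15,17,17,18,23]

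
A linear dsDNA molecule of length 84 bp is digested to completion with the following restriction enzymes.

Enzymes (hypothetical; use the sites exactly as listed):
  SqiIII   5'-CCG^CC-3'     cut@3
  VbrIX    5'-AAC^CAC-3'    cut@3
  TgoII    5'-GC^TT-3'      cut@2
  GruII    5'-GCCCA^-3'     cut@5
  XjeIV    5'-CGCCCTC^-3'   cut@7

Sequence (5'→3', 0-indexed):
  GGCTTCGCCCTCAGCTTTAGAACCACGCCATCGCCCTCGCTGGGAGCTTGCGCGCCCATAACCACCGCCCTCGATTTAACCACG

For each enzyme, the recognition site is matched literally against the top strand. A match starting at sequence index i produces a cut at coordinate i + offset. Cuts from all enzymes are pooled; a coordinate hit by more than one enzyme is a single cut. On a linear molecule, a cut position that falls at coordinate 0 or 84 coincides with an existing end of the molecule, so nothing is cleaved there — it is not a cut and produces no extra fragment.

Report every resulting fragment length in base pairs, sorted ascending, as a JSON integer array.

Site scan:
  SqiIII (CCGCC, off=3): starts [64] → cuts [67]
  VbrIX (AACCAC, off=3): starts [20, 59, 77] → cuts [23, 62, 80]
  TgoII (GCTT, off=2): starts [1, 13, 45] → cuts [3, 15, 47]
  GruII (GCCCA, off=5): starts [53] → cuts [58]
  XjeIV (CGCCCTC, off=7): starts [5, 31, 65] → cuts [12, 38, 72]

Pooled cuts: [3, 12, 15, 23, 38, 47, 58, 62, 67, 72, 80]

Fragments:
  [0,3): 3 bp
  [3,12): 9 bp
  [12,15): 3 bp
  [15,23): 8 bp
  [23,38): 15 bp
  [38,47): 9 bp
  [47,58): 11 bp
  [58,62): 4 bp
  [62,67): 5 bp
  [67,72): 5 bp
  [72,80): 8 bp
  [80,84): 4 bp

[3,3,4,4,5,5,8,8,9,9,11,15]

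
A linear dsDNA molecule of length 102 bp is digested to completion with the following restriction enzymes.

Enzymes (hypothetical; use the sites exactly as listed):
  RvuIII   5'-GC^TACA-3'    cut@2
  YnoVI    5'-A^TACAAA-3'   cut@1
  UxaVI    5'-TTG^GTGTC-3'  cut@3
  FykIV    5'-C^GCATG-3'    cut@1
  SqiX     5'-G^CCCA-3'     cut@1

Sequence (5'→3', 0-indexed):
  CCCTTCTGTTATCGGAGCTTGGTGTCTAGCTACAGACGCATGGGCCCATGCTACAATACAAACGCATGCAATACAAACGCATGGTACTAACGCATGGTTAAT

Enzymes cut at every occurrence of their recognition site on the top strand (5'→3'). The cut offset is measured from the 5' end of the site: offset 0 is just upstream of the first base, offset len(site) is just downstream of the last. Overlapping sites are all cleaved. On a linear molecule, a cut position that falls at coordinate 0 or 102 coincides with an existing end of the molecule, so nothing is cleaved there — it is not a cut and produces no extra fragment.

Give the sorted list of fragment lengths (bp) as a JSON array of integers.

Site scan:
  RvuIII (GCTACA, off=2): starts [28, 49] → cuts [30, 51]
  YnoVI (ATACAAA, off=1): starts [55, 70] → cuts [56, 71]
  UxaVI (TTGGTGTC, off=3): starts [18] → cuts [21]
  FykIV (CGCATG, off=1): starts [36, 62, 77, 90] → cuts [37, 63, 78, 91]
  SqiX (GCCCA, off=1): starts [43] → cuts [44]

Pooled cuts: [21, 30, 37, 44, 51, 56, 63, 71, 78, 91]

Fragment lengths:
  [0,21): 21 bp
  [21,30): 9 bp
  [30,37): 7 bp
  [37,44): 7 bp
  [44,51): 7 bp
  [51,56): 5 bp
  [56,63): 7 bp
  [63,71): 8 bp
  [71,78): 7 bp
  [78,91): 13 bp
  [91,102): 11 bp

[5,7,7,7,7,7,8,9,11,13,21]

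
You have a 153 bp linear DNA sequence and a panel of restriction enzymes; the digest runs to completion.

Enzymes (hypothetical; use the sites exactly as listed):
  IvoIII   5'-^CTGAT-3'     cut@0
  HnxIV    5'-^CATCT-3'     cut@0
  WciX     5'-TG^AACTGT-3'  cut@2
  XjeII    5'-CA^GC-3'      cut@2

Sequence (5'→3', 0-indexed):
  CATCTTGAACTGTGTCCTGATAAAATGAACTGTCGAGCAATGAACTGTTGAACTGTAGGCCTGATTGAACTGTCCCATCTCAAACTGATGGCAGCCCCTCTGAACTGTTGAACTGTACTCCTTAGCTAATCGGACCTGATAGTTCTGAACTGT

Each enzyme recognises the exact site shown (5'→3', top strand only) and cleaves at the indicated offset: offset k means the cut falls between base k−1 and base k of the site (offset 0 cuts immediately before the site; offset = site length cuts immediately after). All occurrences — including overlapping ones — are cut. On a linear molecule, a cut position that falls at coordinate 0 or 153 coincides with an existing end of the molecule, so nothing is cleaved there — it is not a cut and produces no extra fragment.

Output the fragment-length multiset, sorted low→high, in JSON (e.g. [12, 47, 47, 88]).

[6,7,7,8,8,8,9,9,9,9,10,11,12,15,25]

Scan for sites:
  IvoIII CTGAT/0: at [16, 60, 84, 135] ⇒ [16, 60, 84, 135]
  HnxIV CATCT/0: at [0, 75] ⇒ [75] (position 0 is a terminus of the linear molecule — no cut)
  WciX TGAACTGT/2: at [5, 25, 40, 48, 65, 100, 108, 145] ⇒ [7, 27, 42, 50, 67, 102, 110, 147]
  XjeII CAGC/2: at [91] ⇒ [93]

All cut coordinates (distinct, sorted): [7, 16, 27, 42, 50, 60, 67, 75, 84, 93, 102, 110, 135, 147]

Fragments:
  [0,7): 7 bp
  [7,16): 9 bp
  [16,27): 11 bp
  [27,42): 15 bp
  [42,50): 8 bp
  [50,60): 10 bp
  [60,67): 7 bp
  [67,75): 8 bp
  [75,84): 9 bp
  [84,93): 9 bp
  [93,102): 9 bp
  [102,110): 8 bp
  [110,135): 25 bp
  [135,147): 12 bp
  [147,153): 6 bp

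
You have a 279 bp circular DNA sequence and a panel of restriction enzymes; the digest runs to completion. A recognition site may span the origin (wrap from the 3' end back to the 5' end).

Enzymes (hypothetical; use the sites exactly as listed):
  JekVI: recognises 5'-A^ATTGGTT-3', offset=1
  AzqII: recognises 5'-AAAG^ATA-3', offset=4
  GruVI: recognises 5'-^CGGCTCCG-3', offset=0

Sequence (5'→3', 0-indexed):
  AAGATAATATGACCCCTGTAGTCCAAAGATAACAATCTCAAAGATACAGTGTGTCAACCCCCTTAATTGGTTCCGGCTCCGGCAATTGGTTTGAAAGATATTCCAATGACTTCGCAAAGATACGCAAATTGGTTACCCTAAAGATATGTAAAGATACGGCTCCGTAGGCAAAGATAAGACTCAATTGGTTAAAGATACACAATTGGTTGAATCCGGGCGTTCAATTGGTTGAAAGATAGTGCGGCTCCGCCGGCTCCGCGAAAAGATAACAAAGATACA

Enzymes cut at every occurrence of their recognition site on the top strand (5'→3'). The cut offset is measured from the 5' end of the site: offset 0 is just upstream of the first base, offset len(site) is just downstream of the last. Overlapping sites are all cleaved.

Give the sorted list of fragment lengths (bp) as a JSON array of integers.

[3,6,7,8,8,8,9,9,10,10,11,11,12,13,15,15,16,17,22,22,22,25]

Per-enzyme occurrences:
  JekVI AATTGGTT/1: at [64, 83, 126, 182, 200, 222] ⇒ [65, 84, 127, 183, 201, 223]
  AzqII AAAGATA/4: at [24, 39, 93, 115, 139, 149, 169, 190, 231, 261, 270, 278] ⇒ [3, 28, 43, 97, 119, 143, 153, 173, 194, 235, 265, 274]
  GruVI CGGCTCCG/0: at [73, 156, 241, 250] ⇒ [73, 156, 241, 250]

All cut coordinates (distinct, sorted): [3, 28, 43, 65, 73, 84, 97, 119, 127, 143, 153, 156, 173, 183, 194, 201, 223, 235, 241, 250, 265, 274]

Fragment lengths:
  3→28: 25 bp
  28→43: 15 bp
  43→65: 22 bp
  65→73: 8 bp
  73→84: 11 bp
  84→97: 13 bp
  97→119: 22 bp
  119→127: 8 bp
  127→143: 16 bp
  143→153: 10 bp
  153→156: 3 bp
  156→173: 17 bp
  173→183: 10 bp
  183→194: 11 bp
  194→201: 7 bp
  201→223: 22 bp
  223→235: 12 bp
  235→241: 6 bp
  241→250: 9 bp
  250→265: 15 bp
  265→274: 9 bp
  274→3 (wrap): 279-274+3 = 8 bp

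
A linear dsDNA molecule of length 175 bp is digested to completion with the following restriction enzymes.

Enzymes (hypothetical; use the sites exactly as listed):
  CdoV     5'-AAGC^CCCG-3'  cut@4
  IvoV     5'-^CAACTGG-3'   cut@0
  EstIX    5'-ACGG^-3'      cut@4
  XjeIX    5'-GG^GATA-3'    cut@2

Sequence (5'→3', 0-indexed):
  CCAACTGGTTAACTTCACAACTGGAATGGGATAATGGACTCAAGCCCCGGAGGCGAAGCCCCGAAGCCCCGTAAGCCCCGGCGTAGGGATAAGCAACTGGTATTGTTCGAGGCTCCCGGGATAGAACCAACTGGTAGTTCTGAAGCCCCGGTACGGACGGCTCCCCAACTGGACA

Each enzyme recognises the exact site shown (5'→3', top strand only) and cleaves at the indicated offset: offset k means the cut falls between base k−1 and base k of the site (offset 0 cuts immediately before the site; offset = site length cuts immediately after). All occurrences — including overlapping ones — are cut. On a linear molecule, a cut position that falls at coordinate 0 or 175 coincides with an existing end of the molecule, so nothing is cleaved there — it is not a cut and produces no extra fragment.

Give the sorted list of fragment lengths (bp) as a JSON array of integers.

[1,4,5,6,8,8,9,10,10,11,12,14,16,16,19,26]

Scan for sites:
  CdoV AAGCCCCG/4: at [41, 55, 63, 72, 142] ⇒ [45, 59, 67, 76, 146]
  IvoV CAACTGG/0: at [1, 17, 93, 127, 165] ⇒ [1, 17, 93, 127, 165]
  EstIX ACGG/4: at [152, 156] ⇒ [156, 160]
  XjeIX GGGATA/2: at [27, 85, 117] ⇒ [29, 87, 119]

Pooled cuts: [1, 17, 29, 45, 59, 67, 76, 87, 93, 119, 127, 146, 156, 160, 165]

Fragments:
  [0,1): 1 bp
  [1,17): 16 bp
  [17,29): 12 bp
  [29,45): 16 bp
  [45,59): 14 bp
  [59,67): 8 bp
  [67,76): 9 bp
  [76,87): 11 bp
  [87,93): 6 bp
  [93,119): 26 bp
  [119,127): 8 bp
  [127,146): 19 bp
  [146,156): 10 bp
  [156,160): 4 bp
  [160,165): 5 bp
  [165,175): 10 bp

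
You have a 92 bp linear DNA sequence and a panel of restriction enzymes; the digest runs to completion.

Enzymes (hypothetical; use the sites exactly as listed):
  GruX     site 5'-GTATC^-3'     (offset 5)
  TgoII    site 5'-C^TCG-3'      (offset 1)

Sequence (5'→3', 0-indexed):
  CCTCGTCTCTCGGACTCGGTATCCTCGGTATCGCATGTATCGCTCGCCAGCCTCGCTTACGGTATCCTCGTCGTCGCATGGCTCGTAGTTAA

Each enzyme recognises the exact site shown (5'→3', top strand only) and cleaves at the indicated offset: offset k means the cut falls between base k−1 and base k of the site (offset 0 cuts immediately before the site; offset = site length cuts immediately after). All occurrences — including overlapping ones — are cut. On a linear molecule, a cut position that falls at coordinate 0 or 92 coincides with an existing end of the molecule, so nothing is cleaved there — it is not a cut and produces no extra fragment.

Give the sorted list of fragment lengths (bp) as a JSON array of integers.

[1,1,2,2,6,7,8,8,9,9,10,14,15]

Per-enzyme occurrences:
  GruX (GTATC, off=5): starts [18, 27, 36, 61] → cuts [23, 32, 41, 66]
  TgoII (CTCG, off=1): starts [1, 8, 14, 23, 42, 51, 66, 81] → cuts [2, 9, 15, 24, 43, 52, 67, 82]

Pooled cuts: [2, 9, 15, 23, 24, 32, 41, 43, 52, 66, 67, 82]

Fragment lengths:
  [0,2): 2 bp
  [2,9): 7 bp
  [9,15): 6 bp
  [15,23): 8 bp
  [23,24): 1 bp
  [24,32): 8 bp
  [32,41): 9 bp
  [41,43): 2 bp
  [43,52): 9 bp
  [52,66): 14 bp
  [66,67): 1 bp
  [67,82): 15 bp
  [82,92): 10 bp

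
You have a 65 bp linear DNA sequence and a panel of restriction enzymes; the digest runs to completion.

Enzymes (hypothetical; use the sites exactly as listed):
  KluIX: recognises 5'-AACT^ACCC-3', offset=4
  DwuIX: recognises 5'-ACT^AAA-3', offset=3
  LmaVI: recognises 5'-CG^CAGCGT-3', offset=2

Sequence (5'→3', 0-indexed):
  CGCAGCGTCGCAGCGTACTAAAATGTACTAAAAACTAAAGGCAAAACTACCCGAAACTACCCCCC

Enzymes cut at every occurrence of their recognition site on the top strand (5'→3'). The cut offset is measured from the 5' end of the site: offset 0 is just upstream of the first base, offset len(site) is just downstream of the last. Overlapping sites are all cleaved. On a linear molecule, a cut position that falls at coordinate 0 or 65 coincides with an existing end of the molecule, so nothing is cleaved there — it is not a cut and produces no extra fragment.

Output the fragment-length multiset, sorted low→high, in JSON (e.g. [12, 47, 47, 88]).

Per-enzyme occurrences:
  KluIX (AACTACCC, off=4): starts [44, 54] → cuts [48, 58]
  DwuIX (ACTAAA, off=3): starts [16, 26, 33] → cuts [19, 29, 36]
  LmaVI (CGCAGCGT, off=2): starts [0, 8] → cuts [2, 10]

Pooled cuts: [2, 10, 19, 29, 36, 48, 58]

Fragment lengths:
  [0,2): 2 bp
  [2,10): 8 bp
  [10,19): 9 bp
  [19,29): 10 bp
  [29,36): 7 bp
  [36,48): 12 bp
  [48,58): 10 bp
  [58,65): 7 bp

[2,7,7,8,9,10,10,12]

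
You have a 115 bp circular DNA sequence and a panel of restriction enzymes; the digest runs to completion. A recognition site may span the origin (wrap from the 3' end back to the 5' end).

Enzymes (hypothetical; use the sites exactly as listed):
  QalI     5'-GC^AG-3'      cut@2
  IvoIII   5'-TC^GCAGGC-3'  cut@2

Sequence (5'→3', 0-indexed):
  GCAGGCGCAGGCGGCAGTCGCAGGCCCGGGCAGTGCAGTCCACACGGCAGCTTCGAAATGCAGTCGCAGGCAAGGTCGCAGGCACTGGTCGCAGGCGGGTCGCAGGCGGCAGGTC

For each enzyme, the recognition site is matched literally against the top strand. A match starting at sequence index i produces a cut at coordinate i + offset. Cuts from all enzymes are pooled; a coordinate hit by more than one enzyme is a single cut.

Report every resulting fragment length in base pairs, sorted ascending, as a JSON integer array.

[2,2,2,2,2,2,4,4,5,5,6,7,7,9,10,10,11,12,13]

Site scan:
  QalI (GCAG, off=2): starts [0, 6, 13, 19, 29, 34, 46, 59, 65, 77, 90, 101, 108] → cuts [2, 8, 15, 21, 31, 36, 48, 61, 67, 79, 92, 103, 110]
  IvoIII (TCGCAGGC, off=2): starts [17, 63, 75, 88, 99, 113] → cuts [0, 19, 65, 77, 90, 101]

Pooled cuts: [0, 2, 8, 15, 19, 21, 31, 36, 48, 61, 65, 67, 77, 79, 90, 92, 101, 103, 110]

Fragment lengths:
  0→2: 2 bp
  2→8: 6 bp
  8→15: 7 bp
  15→19: 4 bp
  19→21: 2 bp
  21→31: 10 bp
  31→36: 5 bp
  36→48: 12 bp
  48→61: 13 bp
  61→65: 4 bp
  65→67: 2 bp
  67→77: 10 bp
  77→79: 2 bp
  79→90: 11 bp
  90→92: 2 bp
  92→101: 9 bp
  101→103: 2 bp
  103→110: 7 bp
  110→0 (wrap): 115-110+0 = 5 bp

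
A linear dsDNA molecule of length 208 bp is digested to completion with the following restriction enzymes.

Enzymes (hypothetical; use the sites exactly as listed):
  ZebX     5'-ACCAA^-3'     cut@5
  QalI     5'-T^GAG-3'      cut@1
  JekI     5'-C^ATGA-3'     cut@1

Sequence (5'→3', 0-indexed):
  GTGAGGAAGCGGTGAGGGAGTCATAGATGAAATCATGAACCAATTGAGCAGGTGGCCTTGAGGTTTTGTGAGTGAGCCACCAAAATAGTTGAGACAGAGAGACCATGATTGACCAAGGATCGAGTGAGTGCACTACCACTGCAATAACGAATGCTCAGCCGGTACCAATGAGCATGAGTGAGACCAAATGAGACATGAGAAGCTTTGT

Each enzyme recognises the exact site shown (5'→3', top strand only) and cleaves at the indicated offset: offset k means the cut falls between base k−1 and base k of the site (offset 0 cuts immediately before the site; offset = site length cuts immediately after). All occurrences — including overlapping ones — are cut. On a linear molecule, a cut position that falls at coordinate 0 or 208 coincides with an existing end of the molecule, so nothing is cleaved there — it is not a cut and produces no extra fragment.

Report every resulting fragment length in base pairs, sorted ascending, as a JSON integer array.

Per-enzyme occurrences:
  ZebX ACCAA/5: at [38, 78, 111, 163, 182] ⇒ [43, 83, 116, 168, 187]
  QalI TGAG/1: at [1, 12, 44, 58, 68, 72, 89, 124, 168, 174, 178, 188, 195] ⇒ [2, 13, 45, 59, 69, 73, 90, 125, 169, 175, 179, 189, 196]
  JekI CATGA/1: at [33, 103, 172, 193] ⇒ [34, 104, 173, 194]

Pooled cuts: [2, 13, 34, 43, 45, 59, 69, 73, 83, 90, 104, 116, 125, 168, 169, 173, 175, 179, 187, 189, 194, 196]

Fragment lengths:
  [0,2): 2 bp
  [2,13): 11 bp
  [13,34): 21 bp
  [34,43): 9 bp
  [43,45): 2 bp
  [45,59): 14 bp
  [59,69): 10 bp
  [69,73): 4 bp
  [73,83): 10 bp
  [83,90): 7 bp
  [90,104): 14 bp
  [104,116): 12 bp
  [116,125): 9 bp
  [125,168): 43 bp
  [168,169): 1 bp
  [169,173): 4 bp
  [173,175): 2 bp
  [175,179): 4 bp
  [179,187): 8 bp
  [187,189): 2 bp
  [189,194): 5 bp
  [194,196): 2 bp
  [196,208): 12 bp

[1,2,2,2,2,2,4,4,4,5,7,8,9,9,10,10,11,12,12,14,14,21,43]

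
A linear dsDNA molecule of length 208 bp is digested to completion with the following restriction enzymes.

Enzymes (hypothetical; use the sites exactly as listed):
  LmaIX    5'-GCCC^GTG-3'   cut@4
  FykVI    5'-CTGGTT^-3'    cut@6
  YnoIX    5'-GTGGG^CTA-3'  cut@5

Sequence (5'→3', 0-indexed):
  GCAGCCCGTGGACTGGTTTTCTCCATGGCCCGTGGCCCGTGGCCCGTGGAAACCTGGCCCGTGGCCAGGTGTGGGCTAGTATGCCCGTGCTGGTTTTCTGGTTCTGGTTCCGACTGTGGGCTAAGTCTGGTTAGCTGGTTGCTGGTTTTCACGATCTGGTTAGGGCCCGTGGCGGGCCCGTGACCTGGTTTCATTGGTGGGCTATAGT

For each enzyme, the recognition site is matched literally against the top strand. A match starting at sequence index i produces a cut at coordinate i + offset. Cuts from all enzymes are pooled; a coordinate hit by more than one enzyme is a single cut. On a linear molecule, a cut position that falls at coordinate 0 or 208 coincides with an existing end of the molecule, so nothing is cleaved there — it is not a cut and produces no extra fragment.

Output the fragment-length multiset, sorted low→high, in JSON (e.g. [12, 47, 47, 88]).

[6,7,7,7,7,7,7,8,8,9,11,11,11,11,11,11,12,13,14,15,15]

Per-enzyme occurrences:
  LmaIX GCCCGTG/4: at [3, 27, 34, 41, 56, 82, 164, 175] ⇒ [7, 31, 38, 45, 60, 86, 168, 179]
  FykVI CTGGTT/6: at [12, 89, 97, 103, 126, 134, 141, 155, 184] ⇒ [18, 95, 103, 109, 132, 140, 147, 161, 190]
  YnoIX GTGGGCTA/5: at [70, 115, 196] ⇒ [75, 120, 201]

Pooled cuts: [7, 18, 31, 38, 45, 60, 75, 86, 95, 103, 109, 120, 132, 140, 147, 161, 168, 179, 190, 201]

Fragment lengths:
  [0,7): 7 bp
  [7,18): 11 bp
  [18,31): 13 bp
  [31,38): 7 bp
  [38,45): 7 bp
  [45,60): 15 bp
  [60,75): 15 bp
  [75,86): 11 bp
  [86,95): 9 bp
  [95,103): 8 bp
  [103,109): 6 bp
  [109,120): 11 bp
  [120,132): 12 bp
  [132,140): 8 bp
  [140,147): 7 bp
  [147,161): 14 bp
  [161,168): 7 bp
  [168,179): 11 bp
  [179,190): 11 bp
  [190,201): 11 bp
  [201,208): 7 bp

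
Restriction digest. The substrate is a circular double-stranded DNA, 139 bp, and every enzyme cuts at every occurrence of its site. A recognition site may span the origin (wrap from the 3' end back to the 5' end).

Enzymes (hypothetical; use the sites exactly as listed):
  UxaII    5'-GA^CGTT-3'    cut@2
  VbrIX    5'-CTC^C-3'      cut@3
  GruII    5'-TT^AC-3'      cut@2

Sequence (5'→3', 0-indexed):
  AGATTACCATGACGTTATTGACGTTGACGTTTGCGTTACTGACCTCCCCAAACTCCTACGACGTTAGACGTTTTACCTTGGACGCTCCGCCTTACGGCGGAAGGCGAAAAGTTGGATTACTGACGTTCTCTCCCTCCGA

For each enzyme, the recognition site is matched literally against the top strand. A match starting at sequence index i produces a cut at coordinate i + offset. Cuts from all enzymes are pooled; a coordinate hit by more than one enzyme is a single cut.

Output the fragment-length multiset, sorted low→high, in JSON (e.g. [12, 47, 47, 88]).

[4,5,6,6,6,6,7,7,8,9,9,9,9,10,13,25]

Site scan:
  UxaII (GACGTT, off=2): starts [10, 19, 25, 59, 66, 121] → cuts [12, 21, 27, 61, 68, 123]
  VbrIX (CTCC, off=3): starts [43, 52, 84, 129, 133] → cuts [46, 55, 87, 132, 136]
  GruII (TTAC, off=2): starts [3, 35, 72, 91, 116] → cuts [5, 37, 74, 93, 118]

All cut coordinates (distinct, sorted): [5, 12, 21, 27, 37, 46, 55, 61, 68, 74, 87, 93, 118, 123, 132, 136]

Fragments:
  5→12: 7 bp
  12→21: 9 bp
  21→27: 6 bp
  27→37: 10 bp
  37→46: 9 bp
  46→55: 9 bp
  55→61: 6 bp
  61→68: 7 bp
  68→74: 6 bp
  74→87: 13 bp
  87→93: 6 bp
  93→118: 25 bp
  118→123: 5 bp
  123→132: 9 bp
  132→136: 4 bp
  136→5 (wrap): 139-136+5 = 8 bp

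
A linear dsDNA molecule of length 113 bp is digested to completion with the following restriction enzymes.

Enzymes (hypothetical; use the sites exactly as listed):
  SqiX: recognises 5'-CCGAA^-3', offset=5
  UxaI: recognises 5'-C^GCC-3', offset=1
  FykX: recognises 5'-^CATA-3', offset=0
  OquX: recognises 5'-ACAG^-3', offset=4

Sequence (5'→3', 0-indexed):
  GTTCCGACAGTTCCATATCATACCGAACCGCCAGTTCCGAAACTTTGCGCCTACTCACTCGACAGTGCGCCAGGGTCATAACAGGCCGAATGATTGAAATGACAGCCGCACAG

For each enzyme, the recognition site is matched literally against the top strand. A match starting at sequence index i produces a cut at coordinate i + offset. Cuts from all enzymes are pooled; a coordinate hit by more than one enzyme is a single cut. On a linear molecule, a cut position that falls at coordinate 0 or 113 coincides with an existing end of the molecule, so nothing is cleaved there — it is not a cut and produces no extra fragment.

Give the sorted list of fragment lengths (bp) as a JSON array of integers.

[2,3,3,5,6,7,8,8,8,9,10,12,15,17]

Scan for sites:
  SqiX CCGAA/5: at [22, 36, 85] ⇒ [27, 41, 90]
  UxaI CGCC/1: at [28, 47, 67] ⇒ [29, 48, 68]
  FykX CATA/0: at [13, 18, 76] ⇒ [13, 18, 76]
  OquX ACAG/4: at [6, 61, 80, 101, 109] ⇒ [10, 65, 84, 105] (position 113 is a terminus of the linear molecule — no cut)

Pooled cuts: [10, 13, 18, 27, 29, 41, 48, 65, 68, 76, 84, 90, 105]

Fragments:
  [0,10): 10 bp
  [10,13): 3 bp
  [13,18): 5 bp
  [18,27): 9 bp
  [27,29): 2 bp
  [29,41): 12 bp
  [41,48): 7 bp
  [48,65): 17 bp
  [65,68): 3 bp
  [68,76): 8 bp
  [76,84): 8 bp
  [84,90): 6 bp
  [90,105): 15 bp
  [105,113): 8 bp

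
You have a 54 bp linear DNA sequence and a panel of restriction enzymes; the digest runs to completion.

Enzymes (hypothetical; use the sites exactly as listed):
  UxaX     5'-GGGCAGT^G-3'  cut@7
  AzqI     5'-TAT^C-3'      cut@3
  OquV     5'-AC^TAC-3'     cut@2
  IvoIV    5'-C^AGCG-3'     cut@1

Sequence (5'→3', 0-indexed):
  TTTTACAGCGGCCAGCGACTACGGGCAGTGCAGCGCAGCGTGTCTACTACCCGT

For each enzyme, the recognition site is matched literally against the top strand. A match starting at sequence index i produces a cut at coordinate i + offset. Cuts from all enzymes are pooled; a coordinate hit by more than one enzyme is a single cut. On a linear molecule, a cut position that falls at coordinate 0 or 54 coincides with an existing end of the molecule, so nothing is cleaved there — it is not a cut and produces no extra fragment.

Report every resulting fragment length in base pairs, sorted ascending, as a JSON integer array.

Site scan:
  UxaX GGGCAGTG/7: at [22] ⇒ [29]
  AzqI (TATC, off=3): no sites
  OquV ACTAC/2: at [17, 45] ⇒ [19, 47]
  IvoIV CAGCG/1: at [5, 12, 30, 35] ⇒ [6, 13, 31, 36]

All cut coordinates (distinct, sorted): [6, 13, 19, 29, 31, 36, 47]

Fragments:
  [0,6): 6 bp
  [6,13): 7 bp
  [13,19): 6 bp
  [19,29): 10 bp
  [29,31): 2 bp
  [31,36): 5 bp
  [36,47): 11 bp
  [47,54): 7 bp

[2,5,6,6,7,7,10,11]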